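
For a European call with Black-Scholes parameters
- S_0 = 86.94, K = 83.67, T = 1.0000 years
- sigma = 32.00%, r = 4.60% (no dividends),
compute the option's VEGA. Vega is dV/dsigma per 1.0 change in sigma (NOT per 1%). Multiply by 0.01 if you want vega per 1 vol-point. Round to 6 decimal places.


d1 = 0.4235554227; d2 = 0.1035554227
phi(d1) = 0.3647153359; exp(-qT) = 1.0000000000; exp(-rT) = 0.9550419622
Vega = S * exp(-qT) * phi(d1) * sqrt(T) = 86.9400 * 1.0000000000 * 0.3647153359 * 1.0000000000 = 31.708351

Answer: Vega = 31.708351


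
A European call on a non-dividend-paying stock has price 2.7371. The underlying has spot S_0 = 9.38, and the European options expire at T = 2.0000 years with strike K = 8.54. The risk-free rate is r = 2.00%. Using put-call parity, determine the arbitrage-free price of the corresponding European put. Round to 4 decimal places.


Put-call parity: C - P = S_0 * exp(-qT) - K * exp(-rT).
S_0 * exp(-qT) = 9.3800 * 1.00000000 = 9.38000000
K * exp(-rT) = 8.5400 * 0.96078944 = 8.20514181
P = C - S*exp(-qT) + K*exp(-rT)
P = 2.7371 - 9.38000000 + 8.20514181 = 1.5622

Answer: Put price = 1.5622


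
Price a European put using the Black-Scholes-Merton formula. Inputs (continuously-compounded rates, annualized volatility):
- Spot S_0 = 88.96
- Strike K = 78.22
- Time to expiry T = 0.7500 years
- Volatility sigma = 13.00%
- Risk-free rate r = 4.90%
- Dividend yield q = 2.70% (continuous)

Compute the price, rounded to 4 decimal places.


Answer: Price = 0.4246

Derivation:
d1 = (ln(S/K) + (r - q + 0.5*sigma^2) * T) / (sigma * sqrt(T)) = 1.34566102
d2 = d1 - sigma * sqrt(T) = 1.23307771
exp(-rT) = 0.96391708; exp(-qT) = 0.97995365
P = K * exp(-rT) * N(-d2) - S_0 * exp(-qT) * N(-d1)
N(-d1) = 0.08920593; N(-d2) = 0.10877339
P = 78.2200 * 0.96391708 * 0.10877339 - 88.9600 * 0.97995365 * 0.08920593 = 0.4246


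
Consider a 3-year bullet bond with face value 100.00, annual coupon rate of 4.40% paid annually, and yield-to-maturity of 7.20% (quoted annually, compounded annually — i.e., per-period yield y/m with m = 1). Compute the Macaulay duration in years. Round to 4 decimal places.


Answer: Macaulay duration = 2.8701 years

Derivation:
Coupon per period c = face * coupon_rate / m = 4.400000
Periods per year m = 1; per-period yield y/m = 0.072000
Number of cashflows N = 3
Cashflows (t years, CF_t, discount factor 1/(1+y/m)^(m*t), PV):
  t = 1.0000: CF_t = 4.400000, DF = 0.932836, PV = 4.104478
  t = 2.0000: CF_t = 4.400000, DF = 0.870183, PV = 3.828804
  t = 3.0000: CF_t = 104.400000, DF = 0.811738, PV = 84.745402
Price P = sum_t PV_t = 92.678683
Macaulay numerator sum_t t * PV_t:
  t * PV_t at t = 1.0000: 4.104478
  t * PV_t at t = 2.0000: 7.657607
  t * PV_t at t = 3.0000: 254.236205
Macaulay duration D = (sum_t t * PV_t) / P = 265.998290 / 92.678683 = 2.870113


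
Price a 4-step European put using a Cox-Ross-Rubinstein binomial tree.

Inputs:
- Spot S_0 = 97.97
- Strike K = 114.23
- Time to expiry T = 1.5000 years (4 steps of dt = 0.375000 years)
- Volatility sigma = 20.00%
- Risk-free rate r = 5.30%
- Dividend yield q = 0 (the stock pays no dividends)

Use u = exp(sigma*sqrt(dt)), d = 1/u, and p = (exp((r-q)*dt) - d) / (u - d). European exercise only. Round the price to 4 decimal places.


dt = T/N = 0.375000
u = exp(sigma*sqrt(dt)) = 1.130290; d = 1/u = 0.884728
p = (exp((r-q)*dt) - d) / (u - d) = 0.551166
Discount per step: exp(-r*dt) = 0.980321
Stock lattice S(k, i) with i counting down-moves:
  k=0: S(0,0) = 97.9700
  k=1: S(1,0) = 110.7345; S(1,1) = 86.6768
  k=2: S(2,0) = 125.1622; S(2,1) = 97.9700; S(2,2) = 76.6855
  k=3: S(3,0) = 141.4696; S(3,1) = 110.7345; S(3,2) = 86.6768; S(3,3) = 67.8458
  k=4: S(4,0) = 159.9017; S(4,1) = 125.1622; S(4,2) = 97.9700; S(4,3) = 76.6855; S(4,4) = 60.0251
Terminal payoffs V(N, i) = max(K - S_T, 0):
  V(4,0) = 0.000000; V(4,1) = 0.000000; V(4,2) = 16.260000; V(4,3) = 37.544524; V(4,4) = 54.204867
Backward induction: V(k, i) = exp(-r*dt) * [p * V(k+1, i) + (1-p) * V(k+1, i+1)].
  V(3,0) = exp(-r*dt) * [p*0.000000 + (1-p)*0.000000] = 0.000000
  V(3,1) = exp(-r*dt) * [p*0.000000 + (1-p)*16.260000] = 7.154422
  V(3,2) = exp(-r*dt) * [p*16.260000 + (1-p)*37.544524] = 25.305242
  V(3,3) = exp(-r*dt) * [p*37.544524 + (1-p)*54.204867] = 44.136267
  V(2,0) = exp(-r*dt) * [p*0.000000 + (1-p)*7.154422] = 3.147956
  V(2,1) = exp(-r*dt) * [p*7.154422 + (1-p)*25.305242] = 15.000018
  V(2,2) = exp(-r*dt) * [p*25.305242 + (1-p)*44.136267] = 33.092942
  V(1,0) = exp(-r*dt) * [p*3.147956 + (1-p)*15.000018] = 8.300931
  V(1,1) = exp(-r*dt) * [p*15.000018 + (1-p)*33.092942] = 22.665747
  V(0,0) = exp(-r*dt) * [p*8.300931 + (1-p)*22.665747] = 14.458118

Answer: Price = V(0,0) = 14.4581


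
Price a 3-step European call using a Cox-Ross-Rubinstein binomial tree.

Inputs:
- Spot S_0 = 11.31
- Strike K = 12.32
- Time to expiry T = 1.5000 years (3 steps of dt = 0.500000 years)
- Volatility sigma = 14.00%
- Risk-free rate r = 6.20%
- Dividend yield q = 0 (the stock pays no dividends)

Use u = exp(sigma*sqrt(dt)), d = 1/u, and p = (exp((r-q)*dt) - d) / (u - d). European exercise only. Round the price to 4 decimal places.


Answer: Price = V(0,0) = 0.7409

Derivation:
dt = T/N = 0.500000
u = exp(sigma*sqrt(dt)) = 1.104061; d = 1/u = 0.905747
p = (exp((r-q)*dt) - d) / (u - d) = 0.634038
Discount per step: exp(-r*dt) = 0.969476
Stock lattice S(k, i) with i counting down-moves:
  k=0: S(0,0) = 11.3100
  k=1: S(1,0) = 12.4869; S(1,1) = 10.2440
  k=2: S(2,0) = 13.7863; S(2,1) = 11.3100; S(2,2) = 9.2785
  k=3: S(3,0) = 15.2209; S(3,1) = 12.4869; S(3,2) = 10.2440; S(3,3) = 8.4040
Terminal payoffs V(N, i) = max(S_T - K, 0):
  V(3,0) = 2.900940; V(3,1) = 0.166927; V(3,2) = 0.000000; V(3,3) = 0.000000
Backward induction: V(k, i) = exp(-r*dt) * [p * V(k+1, i) + (1-p) * V(k+1, i+1)].
  V(2,0) = exp(-r*dt) * [p*2.900940 + (1-p)*0.166927] = 1.842386
  V(2,1) = exp(-r*dt) * [p*0.166927 + (1-p)*0.000000] = 0.102607
  V(2,2) = exp(-r*dt) * [p*0.000000 + (1-p)*0.000000] = 0.000000
  V(1,0) = exp(-r*dt) * [p*1.842386 + (1-p)*0.102607] = 1.168890
  V(1,1) = exp(-r*dt) * [p*0.102607 + (1-p)*0.000000] = 0.063071
  V(0,0) = exp(-r*dt) * [p*1.168890 + (1-p)*0.063071] = 0.740875


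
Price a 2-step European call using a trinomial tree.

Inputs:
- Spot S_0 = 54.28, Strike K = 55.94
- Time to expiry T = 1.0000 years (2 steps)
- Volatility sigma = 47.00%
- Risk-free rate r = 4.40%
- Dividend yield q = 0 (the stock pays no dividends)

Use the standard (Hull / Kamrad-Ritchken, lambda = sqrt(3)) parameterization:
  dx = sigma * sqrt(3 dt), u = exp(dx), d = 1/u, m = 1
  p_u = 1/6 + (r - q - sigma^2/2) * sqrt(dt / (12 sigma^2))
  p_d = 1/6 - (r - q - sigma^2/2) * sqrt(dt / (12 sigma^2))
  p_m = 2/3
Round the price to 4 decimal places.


dt = T/N = 0.500000; dx = sigma*sqrt(3*dt) = 0.575630
u = exp(dx) = 1.778251; d = 1/u = 0.562350
p_u = 0.137807, p_m = 0.666667, p_d = 0.195526
Discount per step: exp(-r*dt) = 0.978240
Stock lattice S(k, j) with j the centered position index:
  k=0: S(0,+0) = 54.2800
  k=1: S(1,-1) = 30.5244; S(1,+0) = 54.2800; S(1,+1) = 96.5234
  k=2: S(2,-2) = 17.1654; S(2,-1) = 30.5244; S(2,+0) = 54.2800; S(2,+1) = 96.5234; S(2,+2) = 171.6429
Terminal payoffs V(N, j) = max(S_T - K, 0):
  V(2,-2) = 0.000000; V(2,-1) = 0.000000; V(2,+0) = 0.000000; V(2,+1) = 40.583444; V(2,+2) = 115.702876
Backward induction: V(k, j) = exp(-r*dt) * [p_u * V(k+1, j+1) + p_m * V(k+1, j) + p_d * V(k+1, j-1)]
  V(1,-1) = exp(-r*dt) * [p_u*0.000000 + p_m*0.000000 + p_d*0.000000] = 0.000000
  V(1,+0) = exp(-r*dt) * [p_u*40.583444 + p_m*0.000000 + p_d*0.000000] = 5.470987
  V(1,+1) = exp(-r*dt) * [p_u*115.702876 + p_m*40.583444 + p_d*0.000000] = 42.064618
  V(0,+0) = exp(-r*dt) * [p_u*42.064618 + p_m*5.470987 + p_d*0.000000] = 9.238621

Answer: Price = V(0,0) = 9.2386


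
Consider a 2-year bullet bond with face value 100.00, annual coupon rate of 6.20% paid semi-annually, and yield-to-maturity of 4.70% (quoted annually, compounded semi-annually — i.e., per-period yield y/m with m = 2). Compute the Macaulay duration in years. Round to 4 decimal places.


Answer: Macaulay duration = 1.9130 years

Derivation:
Coupon per period c = face * coupon_rate / m = 3.100000
Periods per year m = 2; per-period yield y/m = 0.023500
Number of cashflows N = 4
Cashflows (t years, CF_t, discount factor 1/(1+y/m)^(m*t), PV):
  t = 0.5000: CF_t = 3.100000, DF = 0.977040, PV = 3.028823
  t = 1.0000: CF_t = 3.100000, DF = 0.954606, PV = 2.959280
  t = 1.5000: CF_t = 3.100000, DF = 0.932688, PV = 2.891333
  t = 2.0000: CF_t = 103.100000, DF = 0.911273, PV = 93.952270
Price P = sum_t PV_t = 102.831705
Macaulay numerator sum_t t * PV_t:
  t * PV_t at t = 0.5000: 1.514411
  t * PV_t at t = 1.0000: 2.959280
  t * PV_t at t = 1.5000: 4.337000
  t * PV_t at t = 2.0000: 187.904540
Macaulay duration D = (sum_t t * PV_t) / P = 196.715231 / 102.831705 = 1.912982


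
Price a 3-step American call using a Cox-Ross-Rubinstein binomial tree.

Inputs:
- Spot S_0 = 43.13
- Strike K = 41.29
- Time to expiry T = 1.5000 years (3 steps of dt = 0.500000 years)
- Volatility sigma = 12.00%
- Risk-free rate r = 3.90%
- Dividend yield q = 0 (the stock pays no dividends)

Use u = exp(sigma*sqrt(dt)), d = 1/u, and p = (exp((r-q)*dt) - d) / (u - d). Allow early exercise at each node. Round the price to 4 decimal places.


dt = T/N = 0.500000
u = exp(sigma*sqrt(dt)) = 1.088557; d = 1/u = 0.918647
p = (exp((r-q)*dt) - d) / (u - d) = 0.594693
Discount per step: exp(-r*dt) = 0.980689
Stock lattice S(k, i) with i counting down-moves:
  k=0: S(0,0) = 43.1300
  k=1: S(1,0) = 46.9495; S(1,1) = 39.6213
  k=2: S(2,0) = 51.1072; S(2,1) = 43.1300; S(2,2) = 36.3980
  k=3: S(3,0) = 55.6330; S(3,1) = 46.9495; S(3,2) = 39.6213; S(3,3) = 33.4369
Terminal payoffs V(N, i) = max(S_T - K, 0):
  V(3,0) = 14.343039; V(3,1) = 5.659456; V(3,2) = 0.000000; V(3,3) = 0.000000
Backward induction: V(k, i) = exp(-r*dt) * [p * V(k+1, i) + (1-p) * V(k+1, i+1)]; then take max(V_cont, immediate exercise) for American.
  V(2,0) = exp(-r*dt) * [p*14.343039 + (1-p)*5.659456] = 10.614507; exercise = 9.817151; V(2,0) = max -> 10.614507
  V(2,1) = exp(-r*dt) * [p*5.659456 + (1-p)*0.000000] = 3.300644; exercise = 1.840000; V(2,1) = max -> 3.300644
  V(2,2) = exp(-r*dt) * [p*0.000000 + (1-p)*0.000000] = 0.000000; exercise = 0.000000; V(2,2) = max -> 0.000000
  V(1,0) = exp(-r*dt) * [p*10.614507 + (1-p)*3.300644] = 7.502414; exercise = 5.659456; V(1,0) = max -> 7.502414
  V(1,1) = exp(-r*dt) * [p*3.300644 + (1-p)*0.000000] = 1.924964; exercise = 0.000000; V(1,1) = max -> 1.924964
  V(0,0) = exp(-r*dt) * [p*7.502414 + (1-p)*1.924964] = 5.140608; exercise = 1.840000; V(0,0) = max -> 5.140608

Answer: Price = V(0,0) = 5.1406


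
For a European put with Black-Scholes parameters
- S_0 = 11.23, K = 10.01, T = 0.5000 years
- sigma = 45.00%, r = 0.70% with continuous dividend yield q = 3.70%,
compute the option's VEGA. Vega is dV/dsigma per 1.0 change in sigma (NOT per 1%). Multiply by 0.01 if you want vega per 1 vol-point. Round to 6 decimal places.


d1 = 0.4733818284; d2 = 0.1551837768
phi(d1) = 0.3566559416; exp(-qT) = 0.9816700746; exp(-rT) = 0.9965061179
Vega = S * exp(-qT) * phi(d1) * sqrt(T) = 11.2300 * 0.9816700746 * 0.3566559416 * 0.7071067812 = 2.780224

Answer: Vega = 2.780224


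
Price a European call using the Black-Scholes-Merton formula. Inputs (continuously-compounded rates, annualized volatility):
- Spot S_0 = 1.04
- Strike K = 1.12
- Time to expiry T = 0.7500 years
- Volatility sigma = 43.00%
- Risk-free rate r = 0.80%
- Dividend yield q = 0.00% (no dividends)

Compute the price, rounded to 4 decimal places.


d1 = (ln(S/K) + (r - q + 0.5*sigma^2) * T) / (sigma * sqrt(T)) = 0.00330171
d2 = d1 - sigma * sqrt(T) = -0.36908921
exp(-rT) = 0.99401796; exp(-qT) = 1.00000000
C = S_0 * exp(-qT) * N(d1) - K * exp(-rT) * N(d2)
N(d1) = 0.50131719; N(d2) = 0.35603062
C = 1.0400 * 1.00000000 * 0.50131719 - 1.1200 * 0.99401796 * 0.35603062 = 0.1250

Answer: Price = 0.1250


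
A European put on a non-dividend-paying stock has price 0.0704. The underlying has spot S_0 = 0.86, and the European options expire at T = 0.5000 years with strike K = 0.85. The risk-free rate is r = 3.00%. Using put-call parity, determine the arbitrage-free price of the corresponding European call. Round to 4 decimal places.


Answer: Call price = 0.0931

Derivation:
Put-call parity: C - P = S_0 * exp(-qT) - K * exp(-rT).
S_0 * exp(-qT) = 0.8600 * 1.00000000 = 0.86000000
K * exp(-rT) = 0.8500 * 0.98511194 = 0.83734515
C = P + S*exp(-qT) - K*exp(-rT)
C = 0.0704 + 0.86000000 - 0.83734515 = 0.0931


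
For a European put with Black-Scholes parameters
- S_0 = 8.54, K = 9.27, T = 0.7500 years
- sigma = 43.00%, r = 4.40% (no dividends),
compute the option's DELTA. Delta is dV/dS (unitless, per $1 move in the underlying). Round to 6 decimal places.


d1 = 0.0545532314; d2 = -0.3178376922
phi(d1) = 0.3983490848; exp(-qT) = 1.0000000000; exp(-rT) = 0.9675385596
N(-d1) = 0.4782471996
Delta = -exp(-qT) * N(-d1) = -1.0000000000 * 0.4782471996 = -0.478247

Answer: Delta = -0.478247


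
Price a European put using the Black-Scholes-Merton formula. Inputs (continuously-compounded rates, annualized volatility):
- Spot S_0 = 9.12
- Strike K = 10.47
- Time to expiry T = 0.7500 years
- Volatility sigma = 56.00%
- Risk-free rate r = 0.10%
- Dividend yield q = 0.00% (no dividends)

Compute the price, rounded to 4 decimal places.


Answer: Price = 2.6201

Derivation:
d1 = (ln(S/K) + (r - q + 0.5*sigma^2) * T) / (sigma * sqrt(T)) = -0.04060880
d2 = d1 - sigma * sqrt(T) = -0.52558302
exp(-rT) = 0.99925028; exp(-qT) = 1.00000000
P = K * exp(-rT) * N(-d2) - S_0 * exp(-qT) * N(-d1)
N(-d1) = 0.51619612; N(-d2) = 0.70041102
P = 10.4700 * 0.99925028 * 0.70041102 - 9.1200 * 1.00000000 * 0.51619612 = 2.6201


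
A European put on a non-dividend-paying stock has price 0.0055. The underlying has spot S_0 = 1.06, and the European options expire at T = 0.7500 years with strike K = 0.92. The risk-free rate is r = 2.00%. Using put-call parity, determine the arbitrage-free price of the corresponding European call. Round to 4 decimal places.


Put-call parity: C - P = S_0 * exp(-qT) - K * exp(-rT).
S_0 * exp(-qT) = 1.0600 * 1.00000000 = 1.06000000
K * exp(-rT) = 0.9200 * 0.98511194 = 0.90630298
C = P + S*exp(-qT) - K*exp(-rT)
C = 0.0055 + 1.06000000 - 0.90630298 = 0.1592

Answer: Call price = 0.1592


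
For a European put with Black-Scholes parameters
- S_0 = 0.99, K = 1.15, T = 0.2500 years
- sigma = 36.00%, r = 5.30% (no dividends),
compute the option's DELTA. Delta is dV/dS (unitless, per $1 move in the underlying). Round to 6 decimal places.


d1 = -0.6686793235; d2 = -0.8486793235
phi(d1) = 0.3190190207; exp(-qT) = 1.0000000000; exp(-rT) = 0.9868373948
N(-d1) = 0.7481499701
Delta = -exp(-qT) * N(-d1) = -1.0000000000 * 0.7481499701 = -0.748150

Answer: Delta = -0.748150


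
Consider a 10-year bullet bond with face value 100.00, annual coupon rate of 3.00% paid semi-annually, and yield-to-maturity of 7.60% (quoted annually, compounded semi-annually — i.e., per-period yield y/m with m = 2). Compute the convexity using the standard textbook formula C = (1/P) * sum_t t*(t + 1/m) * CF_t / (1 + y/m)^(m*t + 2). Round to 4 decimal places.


Answer: Convexity = 76.8016

Derivation:
Coupon per period c = face * coupon_rate / m = 1.500000
Periods per year m = 2; per-period yield y/m = 0.038000
Number of cashflows N = 20
Cashflows (t years, CF_t, discount factor 1/(1+y/m)^(m*t), PV):
  t = 0.5000: CF_t = 1.500000, DF = 0.963391, PV = 1.445087
  t = 1.0000: CF_t = 1.500000, DF = 0.928122, PV = 1.392184
  t = 1.5000: CF_t = 1.500000, DF = 0.894145, PV = 1.341217
  t = 2.0000: CF_t = 1.500000, DF = 0.861411, PV = 1.292117
  t = 2.5000: CF_t = 1.500000, DF = 0.829876, PV = 1.244814
  t = 3.0000: CF_t = 1.500000, DF = 0.799495, PV = 1.199243
  t = 3.5000: CF_t = 1.500000, DF = 0.770227, PV = 1.155340
  t = 4.0000: CF_t = 1.500000, DF = 0.742030, PV = 1.113044
  t = 4.5000: CF_t = 1.500000, DF = 0.714865, PV = 1.072297
  t = 5.0000: CF_t = 1.500000, DF = 0.688694, PV = 1.033041
  t = 5.5000: CF_t = 1.500000, DF = 0.663482, PV = 0.995223
  t = 6.0000: CF_t = 1.500000, DF = 0.639193, PV = 0.958789
  t = 6.5000: CF_t = 1.500000, DF = 0.615793, PV = 0.923689
  t = 7.0000: CF_t = 1.500000, DF = 0.593249, PV = 0.889874
  t = 7.5000: CF_t = 1.500000, DF = 0.571531, PV = 0.857296
  t = 8.0000: CF_t = 1.500000, DF = 0.550608, PV = 0.825912
  t = 8.5000: CF_t = 1.500000, DF = 0.530451, PV = 0.795676
  t = 9.0000: CF_t = 1.500000, DF = 0.511031, PV = 0.766547
  t = 9.5000: CF_t = 1.500000, DF = 0.492323, PV = 0.738485
  t = 10.0000: CF_t = 101.500000, DF = 0.474300, PV = 48.141428
Price P = sum_t PV_t = 68.181303
Convexity numerator sum_t t*(t + 1/m) * CF_t / (1+y/m)^(m*t + 2):
  t = 0.5000: term = 0.670609
  t = 1.0000: term = 1.938176
  t = 1.5000: term = 3.734442
  t = 2.0000: term = 5.996214
  t = 2.5000: term = 8.665049
  t = 3.0000: term = 11.686965
  t = 3.5000: term = 15.012158
  t = 4.0000: term = 18.594745
  t = 4.5000: term = 22.392516
  t = 5.0000: term = 26.366696
  t = 5.5000: term = 30.481729
  t = 6.0000: term = 34.705069
  t = 6.5000: term = 39.006982
  t = 7.0000: term = 43.360363
  t = 7.5000: term = 47.740559
  t = 8.0000: term = 52.125209
  t = 8.5000: term = 56.494085
  t = 9.0000: term = 60.828948
  t = 9.5000: term = 65.113410
  t = 10.0000: term = 4691.519913
Convexity = (1/P) * sum = 5236.433837 / 68.181303 = 76.801610


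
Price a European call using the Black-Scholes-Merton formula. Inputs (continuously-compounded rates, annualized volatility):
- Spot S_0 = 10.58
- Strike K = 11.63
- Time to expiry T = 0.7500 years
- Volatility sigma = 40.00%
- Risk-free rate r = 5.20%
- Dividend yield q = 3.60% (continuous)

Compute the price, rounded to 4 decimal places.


Answer: Price = 1.0750

Derivation:
d1 = (ln(S/K) + (r - q + 0.5*sigma^2) * T) / (sigma * sqrt(T)) = -0.06530565
d2 = d1 - sigma * sqrt(T) = -0.41171581
exp(-rT) = 0.96175071; exp(-qT) = 0.97336124
C = S_0 * exp(-qT) * N(d1) - K * exp(-rT) * N(d2)
N(d1) = 0.47396532; N(d2) = 0.34027387
C = 10.5800 * 0.97336124 * 0.47396532 - 11.6300 * 0.96175071 * 0.34027387 = 1.0750


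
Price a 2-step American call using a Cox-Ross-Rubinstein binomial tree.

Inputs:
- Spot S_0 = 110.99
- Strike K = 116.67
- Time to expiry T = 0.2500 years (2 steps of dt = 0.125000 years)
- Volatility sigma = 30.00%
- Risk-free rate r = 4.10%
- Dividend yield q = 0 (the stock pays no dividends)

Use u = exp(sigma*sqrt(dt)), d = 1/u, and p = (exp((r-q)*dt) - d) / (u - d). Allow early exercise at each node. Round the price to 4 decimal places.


dt = T/N = 0.125000
u = exp(sigma*sqrt(dt)) = 1.111895; d = 1/u = 0.899365
p = (exp((r-q)*dt) - d) / (u - d) = 0.497684
Discount per step: exp(-r*dt) = 0.994888
Stock lattice S(k, i) with i counting down-moves:
  k=0: S(0,0) = 110.9900
  k=1: S(1,0) = 123.4093; S(1,1) = 99.8206
  k=2: S(2,0) = 137.2182; S(2,1) = 110.9900; S(2,2) = 89.7751
Terminal payoffs V(N, i) = max(S_T - K, 0):
  V(2,0) = 20.548170; V(2,1) = 0.000000; V(2,2) = 0.000000
Backward induction: V(k, i) = exp(-r*dt) * [p * V(k+1, i) + (1-p) * V(k+1, i+1)]; then take max(V_cont, immediate exercise) for American.
  V(1,0) = exp(-r*dt) * [p*20.548170 + (1-p)*0.000000] = 10.174228; exercise = 6.739257; V(1,0) = max -> 10.174228
  V(1,1) = exp(-r*dt) * [p*0.000000 + (1-p)*0.000000] = 0.000000; exercise = 0.000000; V(1,1) = max -> 0.000000
  V(0,0) = exp(-r*dt) * [p*10.174228 + (1-p)*0.000000] = 5.037671; exercise = 0.000000; V(0,0) = max -> 5.037671

Answer: Price = V(0,0) = 5.0377


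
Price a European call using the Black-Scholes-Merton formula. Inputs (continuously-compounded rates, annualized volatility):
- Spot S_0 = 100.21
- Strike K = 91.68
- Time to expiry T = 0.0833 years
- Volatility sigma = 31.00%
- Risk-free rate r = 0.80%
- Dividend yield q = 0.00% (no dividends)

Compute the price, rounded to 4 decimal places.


Answer: Price = 9.3025

Derivation:
d1 = (ln(S/K) + (r - q + 0.5*sigma^2) * T) / (sigma * sqrt(T)) = 1.04650988
d2 = d1 - sigma * sqrt(T) = 0.95703849
exp(-rT) = 0.99933382; exp(-qT) = 1.00000000
C = S_0 * exp(-qT) * N(d1) - K * exp(-rT) * N(d2)
N(d1) = 0.85233716; N(d2) = 0.83072609
C = 100.2100 * 1.00000000 * 0.85233716 - 91.6800 * 0.99933382 * 0.83072609 = 9.3025


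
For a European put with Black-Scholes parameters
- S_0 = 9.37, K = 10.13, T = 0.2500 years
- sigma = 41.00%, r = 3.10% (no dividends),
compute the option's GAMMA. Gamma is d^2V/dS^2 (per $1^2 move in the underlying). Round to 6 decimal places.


d1 = -0.2401254732; d2 = -0.4451254732
phi(d1) = 0.3876049397; exp(-qT) = 1.0000000000; exp(-rT) = 0.9922799538
Gamma = exp(-qT) * phi(d1) / (S * sigma * sqrt(T)) = 1.0000000000 * 0.3876049397 / (9.3700 * 0.4100 * 0.5000000000) = 0.201788

Answer: Gamma = 0.201788


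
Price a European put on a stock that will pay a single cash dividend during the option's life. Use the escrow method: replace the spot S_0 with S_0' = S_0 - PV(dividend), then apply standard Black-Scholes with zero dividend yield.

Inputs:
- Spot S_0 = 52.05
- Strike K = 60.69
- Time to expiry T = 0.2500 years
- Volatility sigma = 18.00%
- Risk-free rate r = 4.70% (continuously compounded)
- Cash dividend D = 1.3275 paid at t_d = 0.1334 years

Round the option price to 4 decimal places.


Answer: Price = 9.3109

Derivation:
PV(D) = D * exp(-r * t_d) = 1.3275 * 0.99374981 = 1.31920288
S_0' = S_0 - PV(D) = 52.0500 - 1.31920288 = 50.73079712
d1 = (ln(S_0'/K) + (r + sigma^2/2)*T) / (sigma*sqrt(T)) = -1.81606417
d2 = d1 - sigma*sqrt(T) = -1.90606417
exp(-rT) = 0.98831876
N(-d1) = 0.96531974; N(-d2) = 0.97167906
P = K * exp(-rT) * N(-d2) - S_0' * N(-d1) = 60.6900 * 0.98831876 * 0.97167906 - 50.73079712 * 0.96531974 = 9.3109


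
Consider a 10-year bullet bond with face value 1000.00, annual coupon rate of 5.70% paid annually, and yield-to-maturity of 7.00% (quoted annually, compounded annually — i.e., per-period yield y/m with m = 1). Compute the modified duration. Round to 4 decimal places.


Coupon per period c = face * coupon_rate / m = 57.000000
Periods per year m = 1; per-period yield y/m = 0.070000
Number of cashflows N = 10
Cashflows (t years, CF_t, discount factor 1/(1+y/m)^(m*t), PV):
  t = 1.0000: CF_t = 57.000000, DF = 0.934579, PV = 53.271028
  t = 2.0000: CF_t = 57.000000, DF = 0.873439, PV = 49.786008
  t = 3.0000: CF_t = 57.000000, DF = 0.816298, PV = 46.528979
  t = 4.0000: CF_t = 57.000000, DF = 0.762895, PV = 43.485027
  t = 5.0000: CF_t = 57.000000, DF = 0.712986, PV = 40.640212
  t = 6.0000: CF_t = 57.000000, DF = 0.666342, PV = 37.981507
  t = 7.0000: CF_t = 57.000000, DF = 0.622750, PV = 35.496735
  t = 8.0000: CF_t = 57.000000, DF = 0.582009, PV = 33.174519
  t = 9.0000: CF_t = 57.000000, DF = 0.543934, PV = 31.004223
  t = 10.0000: CF_t = 1057.000000, DF = 0.508349, PV = 537.325202
Price P = sum_t PV_t = 908.693440
First compute Macaulay numerator sum_t t * PV_t:
  t * PV_t at t = 1.0000: 53.271028
  t * PV_t at t = 2.0000: 99.572015
  t * PV_t at t = 3.0000: 139.586937
  t * PV_t at t = 4.0000: 173.940108
  t * PV_t at t = 5.0000: 203.201061
  t * PV_t at t = 6.0000: 227.889041
  t * PV_t at t = 7.0000: 248.477147
  t * PV_t at t = 8.0000: 265.396152
  t * PV_t at t = 9.0000: 279.038010
  t * PV_t at t = 10.0000: 5373.252018
Macaulay duration D = 7063.623517 / 908.693440 = 7.773385
Modified duration = D / (1 + y/m) = 7.773385 / (1 + 0.070000) = 7.264845

Answer: Modified duration = 7.2648


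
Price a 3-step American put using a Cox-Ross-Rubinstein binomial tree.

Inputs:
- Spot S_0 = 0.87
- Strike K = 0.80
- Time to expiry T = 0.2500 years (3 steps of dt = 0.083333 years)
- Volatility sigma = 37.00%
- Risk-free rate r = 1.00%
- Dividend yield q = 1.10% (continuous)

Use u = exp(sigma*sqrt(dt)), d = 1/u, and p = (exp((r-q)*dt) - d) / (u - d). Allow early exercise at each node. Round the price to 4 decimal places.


Answer: Price = V(0,0) = 0.0317

Derivation:
dt = T/N = 0.083333
u = exp(sigma*sqrt(dt)) = 1.112723; d = 1/u = 0.898697
p = (exp((r-q)*dt) - d) / (u - d) = 0.472934
Discount per step: exp(-r*dt) = 0.999167
Stock lattice S(k, i) with i counting down-moves:
  k=0: S(0,0) = 0.8700
  k=1: S(1,0) = 0.9681; S(1,1) = 0.7819
  k=2: S(2,0) = 1.0772; S(2,1) = 0.8700; S(2,2) = 0.7027
  k=3: S(3,0) = 1.1986; S(3,1) = 0.9681; S(3,2) = 0.7819; S(3,3) = 0.6315
Terminal payoffs V(N, i) = max(K - S_T, 0):
  V(3,0) = 0.000000; V(3,1) = 0.000000; V(3,2) = 0.018134; V(3,3) = 0.168522
Backward induction: V(k, i) = exp(-r*dt) * [p * V(k+1, i) + (1-p) * V(k+1, i+1)]; then take max(V_cont, immediate exercise) for American.
  V(2,0) = exp(-r*dt) * [p*0.000000 + (1-p)*0.000000] = 0.000000; exercise = 0.000000; V(2,0) = max -> 0.000000
  V(2,1) = exp(-r*dt) * [p*0.000000 + (1-p)*0.018134] = 0.009550; exercise = 0.000000; V(2,1) = max -> 0.009550
  V(2,2) = exp(-r*dt) * [p*0.018134 + (1-p)*0.168522] = 0.097317; exercise = 0.097340; V(2,2) = max -> 0.097340
  V(1,0) = exp(-r*dt) * [p*0.000000 + (1-p)*0.009550] = 0.005029; exercise = 0.000000; V(1,0) = max -> 0.005029
  V(1,1) = exp(-r*dt) * [p*0.009550 + (1-p)*0.097340] = 0.055774; exercise = 0.018134; V(1,1) = max -> 0.055774
  V(0,0) = exp(-r*dt) * [p*0.005029 + (1-p)*0.055774] = 0.031749; exercise = 0.000000; V(0,0) = max -> 0.031749


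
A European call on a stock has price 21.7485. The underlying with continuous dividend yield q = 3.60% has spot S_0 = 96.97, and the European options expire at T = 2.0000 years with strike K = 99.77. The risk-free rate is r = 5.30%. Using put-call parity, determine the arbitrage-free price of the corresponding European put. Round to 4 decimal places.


Answer: Put price = 21.2505

Derivation:
Put-call parity: C - P = S_0 * exp(-qT) - K * exp(-rT).
S_0 * exp(-qT) = 96.9700 * 0.93053090 = 90.23358097
K * exp(-rT) = 99.7700 * 0.89942465 = 89.73559714
P = C - S*exp(-qT) + K*exp(-rT)
P = 21.7485 - 90.23358097 + 89.73559714 = 21.2505


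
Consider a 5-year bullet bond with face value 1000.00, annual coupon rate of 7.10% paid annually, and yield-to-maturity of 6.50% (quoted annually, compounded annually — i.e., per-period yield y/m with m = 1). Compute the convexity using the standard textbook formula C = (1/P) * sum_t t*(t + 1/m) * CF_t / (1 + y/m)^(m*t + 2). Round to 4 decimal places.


Coupon per period c = face * coupon_rate / m = 71.000000
Periods per year m = 1; per-period yield y/m = 0.065000
Number of cashflows N = 5
Cashflows (t years, CF_t, discount factor 1/(1+y/m)^(m*t), PV):
  t = 1.0000: CF_t = 71.000000, DF = 0.938967, PV = 66.666667
  t = 2.0000: CF_t = 71.000000, DF = 0.881659, PV = 62.597809
  t = 3.0000: CF_t = 71.000000, DF = 0.827849, PV = 58.777286
  t = 4.0000: CF_t = 71.000000, DF = 0.777323, PV = 55.189939
  t = 5.0000: CF_t = 1071.000000, DF = 0.729881, PV = 781.702376
Price P = sum_t PV_t = 1024.934077
Convexity numerator sum_t t*(t + 1/m) * CF_t / (1+y/m)^(m*t + 2):
  t = 1.0000: term = 117.554571
  t = 2.0000: term = 331.139637
  t = 3.0000: term = 621.858473
  t = 4.0000: term = 973.174449
  t = 5.0000: term = 20675.854683
Convexity = (1/P) * sum = 22719.581812 / 1024.934077 = 22.166871

Answer: Convexity = 22.1669


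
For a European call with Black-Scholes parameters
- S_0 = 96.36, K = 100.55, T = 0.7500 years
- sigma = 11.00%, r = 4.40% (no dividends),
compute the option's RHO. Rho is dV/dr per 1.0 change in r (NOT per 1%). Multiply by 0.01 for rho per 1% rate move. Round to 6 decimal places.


d1 = -0.0527639201; d2 = -0.1480267145
phi(d1) = 0.3983873328; exp(-qT) = 1.0000000000; exp(-rT) = 0.9675385596
N(d2) = 0.4411608427
Rho = K*T*exp(-rT)*N(d2) = 100.5500 * 0.7500 * 0.9675385596 * 0.4411608427 = 32.189081

Answer: Rho = 32.189081


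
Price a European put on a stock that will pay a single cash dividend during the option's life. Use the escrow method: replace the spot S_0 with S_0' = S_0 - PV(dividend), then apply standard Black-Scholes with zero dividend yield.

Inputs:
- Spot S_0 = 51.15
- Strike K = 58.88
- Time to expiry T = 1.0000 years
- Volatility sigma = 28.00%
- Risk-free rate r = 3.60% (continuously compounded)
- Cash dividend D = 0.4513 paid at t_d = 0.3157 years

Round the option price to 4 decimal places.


Answer: Price = 9.5130

Derivation:
PV(D) = D * exp(-r * t_d) = 0.4513 * 0.98869914 = 0.44619992
S_0' = S_0 - PV(D) = 51.1500 - 0.44619992 = 50.70380008
d1 = (ln(S_0'/K) + (r + sigma^2/2)*T) / (sigma*sqrt(T)) = -0.26535934
d2 = d1 - sigma*sqrt(T) = -0.54535934
exp(-rT) = 0.96464029
N(-d1) = 0.60463367; N(-d2) = 0.70724680
P = K * exp(-rT) * N(-d2) - S_0' * N(-d1) = 58.8800 * 0.96464029 * 0.70724680 - 50.70380008 * 0.60463367 = 9.5130


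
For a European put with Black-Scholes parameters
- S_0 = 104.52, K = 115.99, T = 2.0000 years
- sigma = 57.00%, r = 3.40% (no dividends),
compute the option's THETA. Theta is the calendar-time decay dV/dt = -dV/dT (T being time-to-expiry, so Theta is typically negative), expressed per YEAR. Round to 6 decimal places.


Answer: Theta = -5.401690

Derivation:
d1 = 0.3582357527; d2 = -0.4478659779
phi(d1) = 0.3741475800; exp(-qT) = 1.0000000000; exp(-rT) = 0.9342604736
Theta = -S*exp(-qT)*phi(d1)*sigma/(2*sqrt(T)) + r*K*exp(-rT)*N(-d2) - q*S*exp(-qT)*N(-d1)
N(-d1) = 0.3600834468; N(-d2) = 0.6728750383; sqrt(T) = 1.4142135624
Term 1 = -104.5200 * 1.0000000000 * 0.3741475800 * 0.5700 / (2 * 1.4142135624) = -7.8808344361
Term 2 = 0.0340 * 115.9900 * 0.9342604736 * 0.6728750383 = 2.4791445991
Term 3 = 0 (no dividend yield, q = 0)
Theta = -7.8808344361 + (2.4791445991) + (0.0000000000) = -5.401690


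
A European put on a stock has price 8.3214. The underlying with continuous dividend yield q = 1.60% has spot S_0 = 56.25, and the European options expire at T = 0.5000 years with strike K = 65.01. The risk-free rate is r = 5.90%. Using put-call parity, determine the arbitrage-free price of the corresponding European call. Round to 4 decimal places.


Answer: Call price = 1.0030

Derivation:
Put-call parity: C - P = S_0 * exp(-qT) - K * exp(-rT).
S_0 * exp(-qT) = 56.2500 * 0.99203191 = 55.80179521
K * exp(-rT) = 65.0100 * 0.97093088 = 63.12021636
C = P + S*exp(-qT) - K*exp(-rT)
C = 8.3214 + 55.80179521 - 63.12021636 = 1.0030


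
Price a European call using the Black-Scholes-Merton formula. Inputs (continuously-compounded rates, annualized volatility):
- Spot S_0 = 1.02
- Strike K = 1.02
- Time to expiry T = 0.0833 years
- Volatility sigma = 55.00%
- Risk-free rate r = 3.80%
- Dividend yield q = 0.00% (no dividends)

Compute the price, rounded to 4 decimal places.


Answer: Price = 0.0660

Derivation:
d1 = (ln(S/K) + (r - q + 0.5*sigma^2) * T) / (sigma * sqrt(T)) = 0.09931062
d2 = d1 - sigma * sqrt(T) = -0.05942895
exp(-rT) = 0.99683960; exp(-qT) = 1.00000000
C = S_0 * exp(-qT) * N(d1) - K * exp(-rT) * N(d2)
N(d1) = 0.53955418; N(d2) = 0.47630523
C = 1.0200 * 1.00000000 * 0.53955418 - 1.0200 * 0.99683960 * 0.47630523 = 0.0660


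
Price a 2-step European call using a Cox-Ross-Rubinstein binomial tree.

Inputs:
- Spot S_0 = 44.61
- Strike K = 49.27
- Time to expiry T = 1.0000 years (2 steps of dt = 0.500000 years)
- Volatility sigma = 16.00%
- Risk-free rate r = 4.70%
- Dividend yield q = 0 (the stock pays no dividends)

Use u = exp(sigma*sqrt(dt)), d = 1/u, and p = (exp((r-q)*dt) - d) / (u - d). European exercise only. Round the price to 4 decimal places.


dt = T/N = 0.500000
u = exp(sigma*sqrt(dt)) = 1.119785; d = 1/u = 0.893028
p = (exp((r-q)*dt) - d) / (u - d) = 0.576608
Discount per step: exp(-r*dt) = 0.976774
Stock lattice S(k, i) with i counting down-moves:
  k=0: S(0,0) = 44.6100
  k=1: S(1,0) = 49.9536; S(1,1) = 39.8380
  k=2: S(2,0) = 55.9373; S(2,1) = 44.6100; S(2,2) = 35.5764
Terminal payoffs V(N, i) = max(S_T - K, 0):
  V(2,0) = 6.667345; V(2,1) = 0.000000; V(2,2) = 0.000000
Backward induction: V(k, i) = exp(-r*dt) * [p * V(k+1, i) + (1-p) * V(k+1, i+1)].
  V(1,0) = exp(-r*dt) * [p*6.667345 + (1-p)*0.000000] = 3.755155
  V(1,1) = exp(-r*dt) * [p*0.000000 + (1-p)*0.000000] = 0.000000
  V(0,0) = exp(-r*dt) * [p*3.755155 + (1-p)*0.000000] = 2.114963

Answer: Price = V(0,0) = 2.1150


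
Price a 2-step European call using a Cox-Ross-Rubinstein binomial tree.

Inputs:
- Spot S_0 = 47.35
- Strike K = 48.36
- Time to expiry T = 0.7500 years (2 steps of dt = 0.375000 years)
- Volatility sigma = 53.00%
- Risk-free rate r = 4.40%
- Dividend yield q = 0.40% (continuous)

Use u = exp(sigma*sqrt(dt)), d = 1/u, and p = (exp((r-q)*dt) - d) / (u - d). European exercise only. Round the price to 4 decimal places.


Answer: Price = V(0,0) = 8.0043

Derivation:
dt = T/N = 0.375000
u = exp(sigma*sqrt(dt)) = 1.383418; d = 1/u = 0.722847
p = (exp((r-q)*dt) - d) / (u - d) = 0.442444
Discount per step: exp(-r*dt) = 0.983635
Stock lattice S(k, i) with i counting down-moves:
  k=0: S(0,0) = 47.3500
  k=1: S(1,0) = 65.5049; S(1,1) = 34.2268
  k=2: S(2,0) = 90.6206; S(2,1) = 47.3500; S(2,2) = 24.7408
Terminal payoffs V(N, i) = max(S_T - K, 0):
  V(2,0) = 42.260604; V(2,1) = 0.000000; V(2,2) = 0.000000
Backward induction: V(k, i) = exp(-r*dt) * [p * V(k+1, i) + (1-p) * V(k+1, i+1)].
  V(1,0) = exp(-r*dt) * [p*42.260604 + (1-p)*0.000000] = 18.391977
  V(1,1) = exp(-r*dt) * [p*0.000000 + (1-p)*0.000000] = 0.000000
  V(0,0) = exp(-r*dt) * [p*18.391977 + (1-p)*0.000000] = 8.004259


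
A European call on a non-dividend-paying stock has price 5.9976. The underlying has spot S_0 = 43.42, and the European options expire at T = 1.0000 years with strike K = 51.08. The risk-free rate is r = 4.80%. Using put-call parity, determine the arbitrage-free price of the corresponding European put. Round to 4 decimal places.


Put-call parity: C - P = S_0 * exp(-qT) - K * exp(-rT).
S_0 * exp(-qT) = 43.4200 * 1.00000000 = 43.42000000
K * exp(-rT) = 51.0800 * 0.95313379 = 48.68607384
P = C - S*exp(-qT) + K*exp(-rT)
P = 5.9976 - 43.42000000 + 48.68607384 = 11.2637

Answer: Put price = 11.2637


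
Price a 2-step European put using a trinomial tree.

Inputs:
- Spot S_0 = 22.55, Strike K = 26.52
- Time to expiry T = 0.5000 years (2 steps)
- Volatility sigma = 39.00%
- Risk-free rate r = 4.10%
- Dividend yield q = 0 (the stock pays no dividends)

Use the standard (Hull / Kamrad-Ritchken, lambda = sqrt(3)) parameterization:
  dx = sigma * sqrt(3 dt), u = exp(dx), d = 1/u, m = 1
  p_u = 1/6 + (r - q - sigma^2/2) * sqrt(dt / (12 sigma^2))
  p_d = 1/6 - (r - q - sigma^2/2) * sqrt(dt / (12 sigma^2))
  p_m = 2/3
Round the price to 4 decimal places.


dt = T/N = 0.250000; dx = sigma*sqrt(3*dt) = 0.337750
u = exp(dx) = 1.401790; d = 1/u = 0.713374
p_u = 0.153695, p_m = 0.666667, p_d = 0.179639
Discount per step: exp(-r*dt) = 0.989802
Stock lattice S(k, j) with j the centered position index:
  k=0: S(0,+0) = 22.5500
  k=1: S(1,-1) = 16.0866; S(1,+0) = 22.5500; S(1,+1) = 31.6104
  k=2: S(2,-2) = 11.4757; S(2,-1) = 16.0866; S(2,+0) = 22.5500; S(2,+1) = 31.6104; S(2,+2) = 44.3111
Terminal payoffs V(N, j) = max(K - S_T, 0):
  V(2,-2) = 15.044260; V(2,-1) = 10.433424; V(2,+0) = 3.970000; V(2,+1) = 0.000000; V(2,+2) = 0.000000
Backward induction: V(k, j) = exp(-r*dt) * [p_u * V(k+1, j+1) + p_m * V(k+1, j) + p_d * V(k+1, j-1)]
  V(1,-1) = exp(-r*dt) * [p_u*3.970000 + p_m*10.433424 + p_d*15.044260] = 10.163600
  V(1,+0) = exp(-r*dt) * [p_u*0.000000 + p_m*3.970000 + p_d*10.433424] = 4.474809
  V(1,+1) = exp(-r*dt) * [p_u*0.000000 + p_m*0.000000 + p_d*3.970000] = 0.705892
  V(0,+0) = exp(-r*dt) * [p_u*0.705892 + p_m*4.474809 + p_d*10.163600] = 4.867326

Answer: Price = V(0,0) = 4.8673


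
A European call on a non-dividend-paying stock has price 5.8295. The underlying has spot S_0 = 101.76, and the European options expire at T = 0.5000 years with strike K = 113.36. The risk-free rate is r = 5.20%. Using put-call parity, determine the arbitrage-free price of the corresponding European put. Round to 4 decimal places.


Put-call parity: C - P = S_0 * exp(-qT) - K * exp(-rT).
S_0 * exp(-qT) = 101.7600 * 1.00000000 = 101.76000000
K * exp(-rT) = 113.3600 * 0.97433509 = 110.45062576
P = C - S*exp(-qT) + K*exp(-rT)
P = 5.8295 - 101.76000000 + 110.45062576 = 14.5201

Answer: Put price = 14.5201


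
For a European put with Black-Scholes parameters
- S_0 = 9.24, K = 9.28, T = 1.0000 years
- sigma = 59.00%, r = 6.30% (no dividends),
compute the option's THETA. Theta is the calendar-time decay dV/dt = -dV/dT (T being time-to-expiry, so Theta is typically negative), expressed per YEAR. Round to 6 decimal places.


Answer: Theta = -0.689019

Derivation:
d1 = 0.3944582014; d2 = -0.1955417986
phi(d1) = 0.3690817298; exp(-qT) = 1.0000000000; exp(-rT) = 0.9389434737
Theta = -S*exp(-qT)*phi(d1)*sigma/(2*sqrt(T)) + r*K*exp(-rT)*N(-d2) - q*S*exp(-qT)*N(-d1)
N(-d1) = 0.3466213906; N(-d2) = 0.5775155907; sqrt(T) = 1.0000000000
Term 1 = -9.2400 * 1.0000000000 * 0.3690817298 * 0.5900 / (2 * 1.0000000000) = -1.0060429791
Term 2 = 0.0630 * 9.2800 * 0.9389434737 * 0.5775155907 = 0.3170236679
Term 3 = 0 (no dividend yield, q = 0)
Theta = -1.0060429791 + (0.3170236679) + (0.0000000000) = -0.689019


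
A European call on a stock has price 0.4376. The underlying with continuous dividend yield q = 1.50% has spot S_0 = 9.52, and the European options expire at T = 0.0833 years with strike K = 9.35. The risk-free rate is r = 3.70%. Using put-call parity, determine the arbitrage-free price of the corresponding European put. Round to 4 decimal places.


Put-call parity: C - P = S_0 * exp(-qT) - K * exp(-rT).
S_0 * exp(-qT) = 9.5200 * 0.99875128 = 9.50811219
K * exp(-rT) = 9.3500 * 0.99692264 = 9.32122673
P = C - S*exp(-qT) + K*exp(-rT)
P = 0.4376 - 9.50811219 + 9.32122673 = 0.2507

Answer: Put price = 0.2507


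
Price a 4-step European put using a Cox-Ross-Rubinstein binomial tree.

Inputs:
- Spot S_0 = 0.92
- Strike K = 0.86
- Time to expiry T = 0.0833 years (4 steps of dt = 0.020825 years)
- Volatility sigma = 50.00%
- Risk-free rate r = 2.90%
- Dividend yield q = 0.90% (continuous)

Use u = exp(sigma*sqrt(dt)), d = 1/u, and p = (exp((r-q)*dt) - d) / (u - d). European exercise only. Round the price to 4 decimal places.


dt = T/N = 0.020825
u = exp(sigma*sqrt(dt)) = 1.074821; d = 1/u = 0.930387
p = (exp((r-q)*dt) - d) / (u - d) = 0.484854
Discount per step: exp(-r*dt) = 0.999396
Stock lattice S(k, i) with i counting down-moves:
  k=0: S(0,0) = 0.9200
  k=1: S(1,0) = 0.9888; S(1,1) = 0.8560
  k=2: S(2,0) = 1.0628; S(2,1) = 0.9200; S(2,2) = 0.7964
  k=3: S(3,0) = 1.1423; S(3,1) = 0.9888; S(3,2) = 0.8560; S(3,3) = 0.7409
  k=4: S(4,0) = 1.2278; S(4,1) = 1.0628; S(4,2) = 0.9200; S(4,3) = 0.7964; S(4,4) = 0.6894
Terminal payoffs V(N, i) = max(K - S_T, 0):
  V(4,0) = 0.000000; V(4,1) = 0.000000; V(4,2) = 0.000000; V(4,3) = 0.063629; V(4,4) = 0.170645
Backward induction: V(k, i) = exp(-r*dt) * [p * V(k+1, i) + (1-p) * V(k+1, i+1)].
  V(3,0) = exp(-r*dt) * [p*0.000000 + (1-p)*0.000000] = 0.000000
  V(3,1) = exp(-r*dt) * [p*0.000000 + (1-p)*0.000000] = 0.000000
  V(3,2) = exp(-r*dt) * [p*0.000000 + (1-p)*0.063629] = 0.032759
  V(3,3) = exp(-r*dt) * [p*0.063629 + (1-p)*0.170645] = 0.118686
  V(2,0) = exp(-r*dt) * [p*0.000000 + (1-p)*0.000000] = 0.000000
  V(2,1) = exp(-r*dt) * [p*0.000000 + (1-p)*0.032759] = 0.016865
  V(2,2) = exp(-r*dt) * [p*0.032759 + (1-p)*0.118686] = 0.076977
  V(1,0) = exp(-r*dt) * [p*0.000000 + (1-p)*0.016865] = 0.008683
  V(1,1) = exp(-r*dt) * [p*0.016865 + (1-p)*0.076977] = 0.047803
  V(0,0) = exp(-r*dt) * [p*0.008683 + (1-p)*0.047803] = 0.028818

Answer: Price = V(0,0) = 0.0288


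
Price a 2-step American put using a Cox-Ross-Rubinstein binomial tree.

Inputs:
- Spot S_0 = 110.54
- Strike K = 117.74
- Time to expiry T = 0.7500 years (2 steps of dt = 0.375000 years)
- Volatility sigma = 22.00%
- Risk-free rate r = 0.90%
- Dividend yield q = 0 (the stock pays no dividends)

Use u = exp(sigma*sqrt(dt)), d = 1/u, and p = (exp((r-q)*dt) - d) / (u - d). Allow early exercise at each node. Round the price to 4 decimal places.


dt = T/N = 0.375000
u = exp(sigma*sqrt(dt)) = 1.144219; d = 1/u = 0.873959
p = (exp((r-q)*dt) - d) / (u - d) = 0.478879
Discount per step: exp(-r*dt) = 0.996631
Stock lattice S(k, i) with i counting down-moves:
  k=0: S(0,0) = 110.5400
  k=1: S(1,0) = 126.4819; S(1,1) = 96.6074
  k=2: S(2,0) = 144.7230; S(2,1) = 110.5400; S(2,2) = 84.4309
Terminal payoffs V(N, i) = max(K - S_T, 0):
  V(2,0) = 0.000000; V(2,1) = 7.200000; V(2,2) = 33.309089
Backward induction: V(k, i) = exp(-r*dt) * [p * V(k+1, i) + (1-p) * V(k+1, i+1)]; then take max(V_cont, immediate exercise) for American.
  V(1,0) = exp(-r*dt) * [p*0.000000 + (1-p)*7.200000] = 3.739426; exercise = 0.000000; V(1,0) = max -> 3.739426
  V(1,1) = exp(-r*dt) * [p*7.200000 + (1-p)*33.309089] = 20.735881; exercise = 21.132584; V(1,1) = max -> 21.132584
  V(0,0) = exp(-r*dt) * [p*3.739426 + (1-p)*21.132584] = 12.760219; exercise = 7.200000; V(0,0) = max -> 12.760219

Answer: Price = V(0,0) = 12.7602
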